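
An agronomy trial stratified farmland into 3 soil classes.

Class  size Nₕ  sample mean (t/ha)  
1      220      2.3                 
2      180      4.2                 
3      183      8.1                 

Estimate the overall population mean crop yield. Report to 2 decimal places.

x̄_st = (Σ Nₕx̄ₕ) / (Σ Nₕ) = (220·2.3 + 180·4.2 + 183·8.1) / 583
= 2744.3 / 583 = 4.7072... → 4.71.

4.71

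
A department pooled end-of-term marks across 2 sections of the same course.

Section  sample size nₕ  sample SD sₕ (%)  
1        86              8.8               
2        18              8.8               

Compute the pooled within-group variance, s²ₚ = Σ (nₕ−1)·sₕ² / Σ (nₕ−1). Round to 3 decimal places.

77.440

1: (86−1)·8.8² = 85·77.44 = 6582.4
2: (18−1)·8.8² = 17·77.44 = 1316.48
Numerator = 7898.88; denominator = Σ(nₕ−1) = 102.
s²ₚ = 7898.88/102 = 77.44 → 77.440.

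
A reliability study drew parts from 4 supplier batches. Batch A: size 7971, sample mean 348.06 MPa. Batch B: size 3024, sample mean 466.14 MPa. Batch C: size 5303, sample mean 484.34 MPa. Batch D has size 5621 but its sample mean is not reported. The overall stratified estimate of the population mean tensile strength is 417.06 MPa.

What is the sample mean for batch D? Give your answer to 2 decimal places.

N = 7971 + 3024 + 5303 + 5621 = 21919.
Overall total = μ·N = 417.06·21919 = 9141538.14.
Subtract the known strata: 7971·348.06 + 3024·466.14 + 5303·484.34 = 6752448.64.
Remaining total for batch D: 9141538.14 − 6752448.64 = 2389089.5.
Divide by its size: 2389089.5 / 5621 = 425.0293... → 425.03.

425.03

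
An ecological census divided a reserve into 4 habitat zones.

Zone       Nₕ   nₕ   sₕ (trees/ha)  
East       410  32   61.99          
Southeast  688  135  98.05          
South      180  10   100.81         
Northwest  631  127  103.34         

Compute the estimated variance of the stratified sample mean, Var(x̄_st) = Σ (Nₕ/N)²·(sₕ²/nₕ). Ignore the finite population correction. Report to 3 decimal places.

33.011

N = 1909. Term for each stratum: Wₕ²sₕ²/nₕ.
Var(x̄_st) = 5.539227 + 9.249674 + 9.035254 + 9.187134 = 33.011290 → 33.011.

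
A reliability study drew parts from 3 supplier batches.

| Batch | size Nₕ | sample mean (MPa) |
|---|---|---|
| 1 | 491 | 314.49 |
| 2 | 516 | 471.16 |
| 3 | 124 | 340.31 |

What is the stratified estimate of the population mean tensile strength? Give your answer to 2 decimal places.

388.80

N = 491 + 516 + 124 = 1131.
The stratified mean weights each stratum mean by its population share Nₕ/N.
Σ Nₕx̄ₕ = 491·314.49 + 516·471.16 + 124·340.31 = 154414.59 + 243118.56 + 42198.44 = 439731.59.
Divide by N: 439731.59 / 1131 = 388.7989... → 388.80.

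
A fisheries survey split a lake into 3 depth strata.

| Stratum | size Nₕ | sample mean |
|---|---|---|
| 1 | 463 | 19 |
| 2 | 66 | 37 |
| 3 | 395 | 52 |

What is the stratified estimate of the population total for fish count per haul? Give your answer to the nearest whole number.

Population total = Σ Nₕ·x̄ₕ (each stratum's size times its mean).
463·19 + 66·37 + 395·52 = 8797 + 2442 + 20540 = 31779.

31779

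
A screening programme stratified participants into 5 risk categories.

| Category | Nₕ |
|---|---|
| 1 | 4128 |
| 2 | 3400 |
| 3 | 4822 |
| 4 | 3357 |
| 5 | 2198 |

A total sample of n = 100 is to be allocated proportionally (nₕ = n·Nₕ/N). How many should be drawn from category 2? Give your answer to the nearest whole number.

Share of category 2 = 3400/17905 = 0.18989.
Allocate 100 × 0.18989 = 18.989... → 19.

19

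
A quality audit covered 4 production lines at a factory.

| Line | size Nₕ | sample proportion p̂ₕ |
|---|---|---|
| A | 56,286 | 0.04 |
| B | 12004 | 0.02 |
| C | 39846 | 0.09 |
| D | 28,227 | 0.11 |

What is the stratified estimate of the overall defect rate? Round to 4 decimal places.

Wₕ = Nₕ/N with N = 136363: 0.4128, 0.0880, 0.2922, 0.2070.
p̂_st = 0.4128·0.04 + 0.0880·0.02 + 0.2922·0.09 + 0.2070·0.11 ≈ 0.067340... → 0.0673.

0.0673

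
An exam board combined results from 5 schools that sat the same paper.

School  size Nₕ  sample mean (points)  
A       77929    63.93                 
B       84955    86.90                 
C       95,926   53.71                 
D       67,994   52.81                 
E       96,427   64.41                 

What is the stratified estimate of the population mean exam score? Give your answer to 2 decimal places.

x̄_st = (Σ Nₕx̄ₕ) / (Σ Nₕ) = (77929·63.93 + 84955·86.90 + 95926·53.71 + 67994·52.81 + 96427·64.41) / 423231
= 27318402.14 / 423231 = 64.5473... → 64.55.

64.55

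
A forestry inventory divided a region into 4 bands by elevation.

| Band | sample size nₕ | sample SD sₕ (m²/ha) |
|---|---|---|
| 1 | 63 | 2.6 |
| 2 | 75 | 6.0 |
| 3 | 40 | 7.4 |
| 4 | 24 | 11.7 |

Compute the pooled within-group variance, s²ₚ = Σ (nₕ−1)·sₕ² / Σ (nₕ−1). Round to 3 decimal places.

42.259

Degrees of freedom: 62 + 74 + 39 + 23 = 198.
Σ(nₕ−1)sₕ² = 62·6.76 + 74·36 + 39·54.76 + 23·136.89 = 8367.23.
s²ₚ = 8367.23 / 198 = 42.25874... → 42.259.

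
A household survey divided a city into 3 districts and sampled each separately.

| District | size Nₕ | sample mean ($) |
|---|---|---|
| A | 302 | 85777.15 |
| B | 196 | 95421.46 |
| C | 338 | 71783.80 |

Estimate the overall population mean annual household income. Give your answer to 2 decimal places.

82380.66

N = 302 + 196 + 338 = 836.
Overall mean = Σ (Nₕ/N)·x̄ₕ — weight by population share, not a simple average.
Σ Nₕx̄ₕ = 302·85777.15 + 196·95421.46 + 338·71783.80 = 25904699.3 + 18702606.16 + 24262924.4 = 68870229.86.
Divide by N: 68870229.86 / 836 = 82380.6577... → 82380.66.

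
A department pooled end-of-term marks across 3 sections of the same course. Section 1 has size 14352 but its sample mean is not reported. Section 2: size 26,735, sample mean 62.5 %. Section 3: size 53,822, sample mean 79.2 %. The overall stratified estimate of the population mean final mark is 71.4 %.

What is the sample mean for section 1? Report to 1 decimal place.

Σ Nₕx̄ₕ = N·μ, so 14352·x̄_1 = 94909·71.4 − (26735·62.5 + 53822·79.2).
= 6776502.6 − 5933639.9 = 842862.7.
x̄_1 = 842862.7 / 14352 = 58.728... → 58.7.

58.7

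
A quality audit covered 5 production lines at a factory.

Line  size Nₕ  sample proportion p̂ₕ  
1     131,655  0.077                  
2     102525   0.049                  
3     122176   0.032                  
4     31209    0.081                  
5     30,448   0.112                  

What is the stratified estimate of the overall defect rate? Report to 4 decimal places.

0.0598

Wₕ = Nₕ/N with N = 418013: 0.3150, 0.2453, 0.2923, 0.0747, 0.0728.
p̂_st = 0.3150·0.077 + 0.2453·0.049 + 0.2923·0.032 + 0.0747·0.081 + 0.0728·0.112 ≈ 0.059828... → 0.0598.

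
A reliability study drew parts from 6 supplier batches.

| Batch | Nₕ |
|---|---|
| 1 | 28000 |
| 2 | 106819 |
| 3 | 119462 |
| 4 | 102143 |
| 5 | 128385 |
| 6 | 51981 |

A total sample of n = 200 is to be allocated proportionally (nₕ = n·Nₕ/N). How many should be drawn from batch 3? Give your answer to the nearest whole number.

N = 28000 + 106819 + 119462 + 102143 + 128385 + 51981 = 536790.
n_3 = 200·119462/536790 = 44.510... → 45.

45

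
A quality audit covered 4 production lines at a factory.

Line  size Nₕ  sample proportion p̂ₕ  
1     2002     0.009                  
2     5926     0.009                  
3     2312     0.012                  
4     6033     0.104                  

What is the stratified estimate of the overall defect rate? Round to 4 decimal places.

0.0446

N = 2002 + 5926 + 2312 + 6033 = 16273.
Overall proportion = Σ (Nₕ/N)·p̂ₕ.
Σ Nₕp̂ₕ = 18.018 + 53.334 + 27.744 + 627.432 = 726.528.
726.528 / 16273 = 0.044646... → 0.0446.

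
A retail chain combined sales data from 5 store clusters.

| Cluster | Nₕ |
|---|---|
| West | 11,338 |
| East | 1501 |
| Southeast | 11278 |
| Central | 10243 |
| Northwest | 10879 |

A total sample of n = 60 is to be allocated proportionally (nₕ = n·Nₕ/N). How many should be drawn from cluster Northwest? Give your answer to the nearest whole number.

N = 11338 + 1501 + 11278 + 10243 + 10879 = 45239.
n_Northwest = 60·10879/45239 = 14.429... → 14.

14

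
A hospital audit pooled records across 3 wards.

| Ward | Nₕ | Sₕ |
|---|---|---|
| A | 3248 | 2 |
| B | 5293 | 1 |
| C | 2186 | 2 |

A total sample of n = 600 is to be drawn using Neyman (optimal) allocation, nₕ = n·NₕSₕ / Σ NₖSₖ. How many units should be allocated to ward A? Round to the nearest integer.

241

A: NₕSₕ = 3248·2 = 6496
B: NₕSₕ = 5293·1 = 5293
C: NₕSₕ = 2186·2 = 4372
Σ NₕSₕ = 16161.
n_A = 600·6496/16161 = 241.173... → 241.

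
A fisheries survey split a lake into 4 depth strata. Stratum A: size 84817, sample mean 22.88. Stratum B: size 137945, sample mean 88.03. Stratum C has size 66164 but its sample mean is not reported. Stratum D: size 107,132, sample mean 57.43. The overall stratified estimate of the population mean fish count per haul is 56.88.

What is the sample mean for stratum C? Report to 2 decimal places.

34.63

Σ Nₕx̄ₕ = N·μ, so 66164·x̄_C = 396058·56.88 − (84817·22.88 + 137945·88.03 + 107132·57.43).
= 22527779.04 − 20236502.07 = 2291276.97.
x̄_C = 2291276.97 / 66164 = 34.6303... → 34.63.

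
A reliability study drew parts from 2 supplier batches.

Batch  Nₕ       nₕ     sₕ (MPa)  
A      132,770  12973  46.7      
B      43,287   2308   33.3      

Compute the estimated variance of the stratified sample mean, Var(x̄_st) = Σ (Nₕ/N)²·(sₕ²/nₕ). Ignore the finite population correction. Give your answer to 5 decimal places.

0.12465

N = 176057. Term for each stratum: Wₕ²sₕ²/nₕ.
Var(x̄_st) = 0.09560633 + 0.02904431 = 0.12465064 → 0.12465.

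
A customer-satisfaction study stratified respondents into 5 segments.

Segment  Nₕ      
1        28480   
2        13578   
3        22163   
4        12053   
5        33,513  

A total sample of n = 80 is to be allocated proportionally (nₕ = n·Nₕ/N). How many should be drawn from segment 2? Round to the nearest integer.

N = 28480 + 13578 + 22163 + 12053 + 33513 = 109787.
n_2 = 80·13578/109787 = 9.894... → 10.

10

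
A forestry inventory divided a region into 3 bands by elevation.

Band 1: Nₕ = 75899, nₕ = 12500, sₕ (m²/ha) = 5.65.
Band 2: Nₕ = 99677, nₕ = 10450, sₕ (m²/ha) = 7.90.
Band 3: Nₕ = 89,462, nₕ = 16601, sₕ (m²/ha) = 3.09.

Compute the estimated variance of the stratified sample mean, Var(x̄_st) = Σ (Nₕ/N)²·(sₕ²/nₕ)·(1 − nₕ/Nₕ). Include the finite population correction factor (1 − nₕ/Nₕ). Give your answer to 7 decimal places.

N = 265038. Term for each stratum: Wₕ²sₕ²/nₕ·(1−nₕ/Nₕ).
Var(x̄_st) = 0.0001749400 + 0.0007561585 + 0.0000533704 = 0.0009844689 → 0.0009845.

0.0009845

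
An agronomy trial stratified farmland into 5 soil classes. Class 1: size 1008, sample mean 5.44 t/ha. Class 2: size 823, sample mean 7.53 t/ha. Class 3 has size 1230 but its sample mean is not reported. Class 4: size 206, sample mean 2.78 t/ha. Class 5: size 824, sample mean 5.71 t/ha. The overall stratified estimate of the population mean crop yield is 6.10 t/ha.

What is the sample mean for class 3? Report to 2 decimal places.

N = 1008 + 823 + 1230 + 206 + 824 = 4091.
Overall total = μ·N = 6.10·4091 = 24955.1.
Subtract the known strata: 1008·5.44 + 823·7.53 + 206·2.78 + 824·5.71 = 16958.43.
Remaining total for class 3: 24955.1 − 16958.43 = 7996.67.
Divide by its size: 7996.67 / 1230 = 6.5014... → 6.50.

6.50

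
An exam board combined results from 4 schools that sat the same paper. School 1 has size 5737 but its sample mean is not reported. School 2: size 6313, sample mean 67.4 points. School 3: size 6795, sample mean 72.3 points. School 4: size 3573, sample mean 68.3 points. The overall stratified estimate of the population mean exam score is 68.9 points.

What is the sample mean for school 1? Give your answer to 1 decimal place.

Σ Nₕx̄ₕ = N·μ, so 5737·x̄_1 = 22418·68.9 − (6313·67.4 + 6795·72.3 + 3573·68.3).
= 1544600.2 − 1160810.6 = 383789.6.
x̄_1 = 383789.6 / 5737 = 66.897... → 66.9.

66.9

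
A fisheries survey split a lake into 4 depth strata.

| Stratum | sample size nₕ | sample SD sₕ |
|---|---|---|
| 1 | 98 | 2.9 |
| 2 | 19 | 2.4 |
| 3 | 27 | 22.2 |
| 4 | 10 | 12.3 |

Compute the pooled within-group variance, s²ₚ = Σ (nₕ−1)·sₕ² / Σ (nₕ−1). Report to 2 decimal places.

100.63

Degrees of freedom: 97 + 18 + 26 + 9 = 150.
Σ(nₕ−1)sₕ² = 97·8.41 + 18·5.76 + 26·492.84 + 9·151.29 = 15094.9.
s²ₚ = 15094.9 / 150 = 100.6327... → 100.63.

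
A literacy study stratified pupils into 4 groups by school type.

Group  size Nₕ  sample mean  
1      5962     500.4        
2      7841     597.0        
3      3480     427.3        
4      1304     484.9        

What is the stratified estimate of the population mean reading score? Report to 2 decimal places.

N = 18587; weights Wₕ = Nₕ/N = (0.3208, 0.4219, 0.1872, 0.0702).
x̄_st = Σ Wₕ·x̄ₕ = 0.3208·500.4 + 0.4219·597.0 + 0.1872·427.3 + 0.0702·484.9 ≈ 526.3773...
→ 526.38.

526.38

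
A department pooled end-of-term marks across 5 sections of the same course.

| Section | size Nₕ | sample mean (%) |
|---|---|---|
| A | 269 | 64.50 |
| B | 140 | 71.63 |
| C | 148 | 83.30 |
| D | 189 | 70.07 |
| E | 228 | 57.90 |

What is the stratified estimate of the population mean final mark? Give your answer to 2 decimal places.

67.92

N = 269 + 140 + 148 + 189 + 228 = 974.
Weight each subgroup mean by Nₕ/N and sum.
Σ Nₕx̄ₕ = 269·64.50 + 140·71.63 + 148·83.30 + 189·70.07 + 228·57.90 = 17350.5 + 10028.2 + 12328.4 + 13243.23 + 13201.2 = 66151.53.
Divide by N: 66151.53 / 974 = 67.9174... → 67.92.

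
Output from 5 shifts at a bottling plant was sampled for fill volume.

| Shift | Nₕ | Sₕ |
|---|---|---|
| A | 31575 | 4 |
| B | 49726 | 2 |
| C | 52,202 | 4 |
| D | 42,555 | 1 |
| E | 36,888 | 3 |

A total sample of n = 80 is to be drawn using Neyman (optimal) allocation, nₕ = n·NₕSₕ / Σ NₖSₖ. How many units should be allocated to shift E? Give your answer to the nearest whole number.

15

Σ NₕSₕ = 31575·4 + 49726·2 + 52202·4 + 42555·1 + 36888·3 = 587779.
Share for E: 110664/587779 = 0.18827.
n_E = 80 × 0.18827 = 15.062... → 15.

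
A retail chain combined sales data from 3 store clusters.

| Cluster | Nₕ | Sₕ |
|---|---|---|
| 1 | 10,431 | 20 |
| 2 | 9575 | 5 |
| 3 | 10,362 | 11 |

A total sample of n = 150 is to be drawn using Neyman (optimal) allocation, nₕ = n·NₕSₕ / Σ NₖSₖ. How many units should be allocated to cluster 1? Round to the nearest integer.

Σ NₕSₕ = 10431·20 + 9575·5 + 10362·11 = 370477.
Share for 1: 208620/370477 = 0.56311.
n_1 = 150 × 0.56311 = 84.467... → 84.

84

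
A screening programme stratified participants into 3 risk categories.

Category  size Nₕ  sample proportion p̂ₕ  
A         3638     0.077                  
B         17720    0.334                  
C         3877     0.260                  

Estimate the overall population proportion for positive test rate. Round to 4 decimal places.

Wₕ = Nₕ/N with N = 25235: 0.1442, 0.7022, 0.1536.
p̂_st = 0.1442·0.077 + 0.7022·0.334 + 0.1536·0.260 ≈ 0.285581... → 0.2856.

0.2856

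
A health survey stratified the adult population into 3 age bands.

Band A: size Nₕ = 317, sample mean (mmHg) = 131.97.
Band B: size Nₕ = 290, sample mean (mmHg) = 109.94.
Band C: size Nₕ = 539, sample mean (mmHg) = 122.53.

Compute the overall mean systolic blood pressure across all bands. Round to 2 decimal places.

121.96

N = 1146; weights Wₕ = Nₕ/N = (0.2766, 0.2531, 0.4703).
x̄_st = Σ Wₕ·x̄ₕ = 0.2766·131.97 + 0.2531·109.94 + 0.4703·122.53 ≈ 121.9553...
→ 121.96.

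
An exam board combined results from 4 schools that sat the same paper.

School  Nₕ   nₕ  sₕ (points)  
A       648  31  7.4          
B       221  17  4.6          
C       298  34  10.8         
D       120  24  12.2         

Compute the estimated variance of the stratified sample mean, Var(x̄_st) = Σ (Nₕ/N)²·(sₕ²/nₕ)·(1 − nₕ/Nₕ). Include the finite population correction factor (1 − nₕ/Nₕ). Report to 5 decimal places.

N = 1287; Wₕ = Nₕ/N.
school A: (648/1287)²·7.4²/31·(1 − 31/648) = 0.42638785
school B: (221/1287)²·4.6²/17·(1 − 17/221) = 0.03387912
school C: (298/1287)²·10.8²/34·(1 − 34/298) = 0.16294149
school D: (120/1287)²·12.2²/24·(1 − 24/120) = 0.04313242
Sum = 0.66634088 → 0.66634.

0.66634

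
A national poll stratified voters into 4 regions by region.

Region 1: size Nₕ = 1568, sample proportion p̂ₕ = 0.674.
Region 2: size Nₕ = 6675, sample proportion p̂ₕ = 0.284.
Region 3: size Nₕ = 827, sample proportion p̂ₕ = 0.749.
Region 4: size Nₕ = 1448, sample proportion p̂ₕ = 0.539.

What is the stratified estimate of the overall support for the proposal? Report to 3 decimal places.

0.414

N = 1568 + 6675 + 827 + 1448 = 10518.
Overall proportion = Σ (Nₕ/N)·p̂ₕ.
Σ Nₕp̂ₕ = 1056.832 + 1895.7 + 619.423 + 780.472 = 4352.427.
4352.427 / 10518 = 0.41381... → 0.414.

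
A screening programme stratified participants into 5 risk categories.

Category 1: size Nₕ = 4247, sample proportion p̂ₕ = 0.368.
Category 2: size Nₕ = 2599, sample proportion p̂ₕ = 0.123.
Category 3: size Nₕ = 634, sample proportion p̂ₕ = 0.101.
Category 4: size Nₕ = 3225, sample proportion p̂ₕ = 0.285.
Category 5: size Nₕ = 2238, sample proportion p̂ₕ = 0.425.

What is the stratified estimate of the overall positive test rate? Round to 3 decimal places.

Wₕ = Nₕ/N with N = 12943: 0.3281, 0.2008, 0.0490, 0.2492, 0.1729.
p̂_st = 0.3281·0.368 + 0.2008·0.123 + 0.0490·0.101 + 0.2492·0.285 + 0.1729·0.425 ≈ 0.29490... → 0.295.

0.295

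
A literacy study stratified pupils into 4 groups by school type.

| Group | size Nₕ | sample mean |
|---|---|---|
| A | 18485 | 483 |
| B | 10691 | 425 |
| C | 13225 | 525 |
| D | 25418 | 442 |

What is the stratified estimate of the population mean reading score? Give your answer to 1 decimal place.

466.7

N = 67819; weights Wₕ = Nₕ/N = (0.2726, 0.1576, 0.1950, 0.3748).
x̄_st = Σ Wₕ·x̄ₕ = 0.2726·483 + 0.1576·425 + 0.1950·525 + 0.3748·442 ≈ 466.681...
→ 466.7.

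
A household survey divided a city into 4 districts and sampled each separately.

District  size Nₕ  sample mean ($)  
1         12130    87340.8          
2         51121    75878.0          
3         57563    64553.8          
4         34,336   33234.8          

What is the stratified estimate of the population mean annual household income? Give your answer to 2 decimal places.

N = 155150; weights Wₕ = Nₕ/N = (0.0782, 0.3295, 0.3710, 0.2213).
x̄_st = Σ Wₕ·x̄ₕ = 0.0782·87340.8 + 0.3295·75878.0 + 0.3710·64553.8 + 0.2213·33234.8 ≈ 63135.4407...
→ 63135.44.

63135.44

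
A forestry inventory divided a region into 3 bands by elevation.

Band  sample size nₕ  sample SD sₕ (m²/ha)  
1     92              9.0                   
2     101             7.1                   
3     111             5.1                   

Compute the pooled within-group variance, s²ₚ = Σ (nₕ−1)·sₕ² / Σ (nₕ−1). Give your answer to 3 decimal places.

Degrees of freedom: 91 + 100 + 110 = 301.
Σ(nₕ−1)sₕ² = 91·81 + 100·50.41 + 110·26.01 = 15273.1.
s²ₚ = 15273.1 / 301 = 50.74120... → 50.741.

50.741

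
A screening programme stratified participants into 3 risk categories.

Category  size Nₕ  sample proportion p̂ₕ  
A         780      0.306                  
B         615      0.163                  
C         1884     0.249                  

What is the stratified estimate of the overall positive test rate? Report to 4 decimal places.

N = 780 + 615 + 1884 = 3279.
Overall proportion = Σ (Nₕ/N)·p̂ₕ.
Σ Nₕp̂ₕ = 238.68 + 100.245 + 469.116 = 808.041.
808.041 / 3279 = 0.246429... → 0.2464.

0.2464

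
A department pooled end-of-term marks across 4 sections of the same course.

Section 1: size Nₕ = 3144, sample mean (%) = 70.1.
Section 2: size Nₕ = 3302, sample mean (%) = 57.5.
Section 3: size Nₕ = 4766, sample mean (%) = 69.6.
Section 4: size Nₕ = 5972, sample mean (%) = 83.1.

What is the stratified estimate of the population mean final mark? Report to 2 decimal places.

72.06

x̄_st = (Σ Nₕx̄ₕ) / (Σ Nₕ) = (3144·70.1 + 3302·57.5 + 4766·69.6 + 5972·83.1) / 17184
= 1238246.2 / 17184 = 72.0581... → 72.06.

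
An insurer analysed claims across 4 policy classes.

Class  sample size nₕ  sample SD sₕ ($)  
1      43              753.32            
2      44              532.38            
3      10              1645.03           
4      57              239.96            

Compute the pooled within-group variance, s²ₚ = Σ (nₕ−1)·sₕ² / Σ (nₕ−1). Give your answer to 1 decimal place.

424011.2

1: (43−1)·753.32² = 42·567491.0224 = 23834622.9408
2: (44−1)·532.38² = 43·283428.4644 = 12187423.9692
3: (10−1)·1645.03² = 9·2706123.7009 = 24355113.3081
4: (57−1)·239.96² = 56·57580.8016 = 3224524.8896
Numerator = 63601685.1077; denominator = Σ(nₕ−1) = 150.
s²ₚ = 63601685.1077/150 = 424011.234... → 424011.2.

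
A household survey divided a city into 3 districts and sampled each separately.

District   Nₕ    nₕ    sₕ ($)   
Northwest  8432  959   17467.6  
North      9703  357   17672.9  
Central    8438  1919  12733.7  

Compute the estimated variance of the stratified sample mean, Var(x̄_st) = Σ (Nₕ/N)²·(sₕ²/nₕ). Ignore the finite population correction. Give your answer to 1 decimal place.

N = 26573; Wₕ = Nₕ/N.
district Northwest: (8432/26573)²·17467.6²/959 = 32035.2332
district North: (9703/26573)²·17672.9²/357 = 116648.2726
district Central: (8438/26573)²·12733.7²/1919 = 8519.8534
Sum = 157203.3591 → 157203.4.

157203.4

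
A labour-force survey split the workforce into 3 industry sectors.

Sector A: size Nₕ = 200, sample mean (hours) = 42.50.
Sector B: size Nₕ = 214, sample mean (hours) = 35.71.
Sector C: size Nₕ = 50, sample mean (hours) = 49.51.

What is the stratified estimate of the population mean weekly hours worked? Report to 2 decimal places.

N = 200 + 214 + 50 = 464.
Overall mean = Σ (Nₕ/N)·x̄ₕ — weight by population share, not a simple average.
Σ Nₕx̄ₕ = 200·42.50 + 214·35.71 + 50·49.51 = 8500 + 7641.94 + 2475.5 = 18617.44.
Divide by N: 18617.44 / 464 = 40.1238... → 40.12.

40.12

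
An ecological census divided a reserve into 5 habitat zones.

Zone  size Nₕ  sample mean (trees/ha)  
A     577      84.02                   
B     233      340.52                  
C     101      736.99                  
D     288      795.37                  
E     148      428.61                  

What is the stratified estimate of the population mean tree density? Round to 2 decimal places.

x̄_st = (Σ Nₕx̄ₕ) / (Σ Nₕ) = (577·84.02 + 233·340.52 + 101·736.99 + 288·795.37 + 148·428.61) / 1347
= 494757.53 / 1347 = 367.3033... → 367.30.

367.30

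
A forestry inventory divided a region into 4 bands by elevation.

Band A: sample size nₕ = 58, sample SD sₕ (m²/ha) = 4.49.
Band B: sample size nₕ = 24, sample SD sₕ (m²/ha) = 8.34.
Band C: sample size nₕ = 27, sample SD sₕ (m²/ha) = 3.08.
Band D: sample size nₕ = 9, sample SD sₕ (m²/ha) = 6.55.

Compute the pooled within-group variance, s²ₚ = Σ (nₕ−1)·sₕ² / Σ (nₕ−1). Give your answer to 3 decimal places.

Degrees of freedom: 57 + 23 + 26 + 8 = 114.
Σ(nₕ−1)sₕ² = 57·20.1601 + 23·69.5556 + 26·9.4864 + 8·42.9025 = 3338.7709.
s²ₚ = 3338.7709 / 114 = 29.28746... → 29.287.

29.287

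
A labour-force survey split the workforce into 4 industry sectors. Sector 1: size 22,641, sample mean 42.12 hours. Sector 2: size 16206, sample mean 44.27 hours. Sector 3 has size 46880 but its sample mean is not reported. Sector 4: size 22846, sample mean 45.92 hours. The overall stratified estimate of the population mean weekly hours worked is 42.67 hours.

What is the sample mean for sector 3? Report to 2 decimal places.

Σ Nₕx̄ₕ = N·μ, so 46880·x̄_3 = 108573·42.67 − (22641·42.12 + 16206·44.27 + 22846·45.92).
= 4632809.91 − 2720166.86 = 1912643.05.
x̄_3 = 1912643.05 / 46880 = 40.7987... → 40.80.

40.80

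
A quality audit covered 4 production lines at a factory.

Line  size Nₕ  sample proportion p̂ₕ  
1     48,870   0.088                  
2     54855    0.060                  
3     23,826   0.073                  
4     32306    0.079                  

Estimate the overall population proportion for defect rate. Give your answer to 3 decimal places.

0.074

N = 48870 + 54855 + 23826 + 32306 = 159857.
Overall proportion = Σ (Nₕ/N)·p̂ₕ.
Σ Nₕp̂ₕ = 4300.56 + 3291.3 + 1739.298 + 2552.174 = 11883.332.
11883.332 / 159857 = 0.07434... → 0.074.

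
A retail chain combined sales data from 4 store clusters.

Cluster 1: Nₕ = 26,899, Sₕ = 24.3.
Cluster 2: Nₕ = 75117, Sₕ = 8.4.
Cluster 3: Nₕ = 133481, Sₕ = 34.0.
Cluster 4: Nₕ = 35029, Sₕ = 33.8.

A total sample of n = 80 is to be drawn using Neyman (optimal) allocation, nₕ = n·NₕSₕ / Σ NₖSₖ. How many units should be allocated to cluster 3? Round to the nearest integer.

52

Σ NₕSₕ = 26899·24.3 + 75117·8.4 + 133481·34.0 + 35029·33.8 = 7006962.7.
Share for 3: 4538354/7006962.7 = 0.64769.
n_3 = 80 × 0.64769 = 51.815... → 52.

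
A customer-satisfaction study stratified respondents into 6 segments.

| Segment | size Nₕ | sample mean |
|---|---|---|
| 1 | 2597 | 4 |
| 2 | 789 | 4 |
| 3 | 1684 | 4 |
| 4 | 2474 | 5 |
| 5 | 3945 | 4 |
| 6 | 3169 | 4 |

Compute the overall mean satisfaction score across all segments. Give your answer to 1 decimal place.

N = 2597 + 789 + 1684 + 2474 + 3945 + 3169 = 14658.
Overall mean = Σ (Nₕ/N)·x̄ₕ — weight by population share, not a simple average.
Σ Nₕx̄ₕ = 2597·4 + 789·4 + 1684·4 + 2474·5 + 3945·4 + 3169·4 = 10388 + 3156 + 6736 + 12370 + 15780 + 12676 = 61106.
Divide by N: 61106 / 14658 = 4.169... → 4.2.

4.2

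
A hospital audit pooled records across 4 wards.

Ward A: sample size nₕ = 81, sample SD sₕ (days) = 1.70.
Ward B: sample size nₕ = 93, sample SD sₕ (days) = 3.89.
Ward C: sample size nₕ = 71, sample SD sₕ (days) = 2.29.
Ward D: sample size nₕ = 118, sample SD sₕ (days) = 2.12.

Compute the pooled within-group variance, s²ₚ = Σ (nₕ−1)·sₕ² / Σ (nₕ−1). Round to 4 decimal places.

7.0092

Degrees of freedom: 80 + 92 + 70 + 117 = 359.
Σ(nₕ−1)sₕ² = 80·2.89 + 92·15.1321 + 70·5.2441 + 117·4.4944 = 2516.285.
s²ₚ = 2516.285 / 359 = 7.009150... → 7.0092.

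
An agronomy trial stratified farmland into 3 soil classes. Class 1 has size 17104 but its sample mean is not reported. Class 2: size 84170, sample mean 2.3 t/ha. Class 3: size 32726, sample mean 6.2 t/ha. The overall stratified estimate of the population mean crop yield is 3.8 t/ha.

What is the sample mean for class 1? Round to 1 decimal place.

6.6

Σ Nₕx̄ₕ = N·μ, so 17104·x̄_1 = 134000·3.8 − (84170·2.3 + 32726·6.2).
= 509200 − 396492.2 = 112707.8.
x̄_1 = 112707.8 / 17104 = 6.590... → 6.6.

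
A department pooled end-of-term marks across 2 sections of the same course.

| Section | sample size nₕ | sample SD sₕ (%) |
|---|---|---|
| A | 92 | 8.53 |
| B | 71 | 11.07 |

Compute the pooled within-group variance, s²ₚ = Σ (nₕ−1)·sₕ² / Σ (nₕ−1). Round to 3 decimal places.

A: (92−1)·8.53² = 91·72.7609 = 6621.2419
B: (71−1)·11.07² = 70·122.5449 = 8578.143
Numerator = 15199.3849; denominator = Σ(nₕ−1) = 161.
s²ₚ = 15199.3849/161 = 94.40612... → 94.406.

94.406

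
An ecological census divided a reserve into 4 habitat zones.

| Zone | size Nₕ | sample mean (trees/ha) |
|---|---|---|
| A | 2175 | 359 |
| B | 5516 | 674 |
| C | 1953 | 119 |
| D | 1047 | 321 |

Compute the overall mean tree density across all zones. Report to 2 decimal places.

N = 2175 + 5516 + 1953 + 1047 = 10691.
The stratified mean weights each stratum mean by its population share Nₕ/N.
Σ Nₕx̄ₕ = 2175·359 + 5516·674 + 1953·119 + 1047·321 = 780825 + 3717784 + 232407 + 336087 = 5067103.
Divide by N: 5067103 / 10691 = 473.9597... → 473.96.

473.96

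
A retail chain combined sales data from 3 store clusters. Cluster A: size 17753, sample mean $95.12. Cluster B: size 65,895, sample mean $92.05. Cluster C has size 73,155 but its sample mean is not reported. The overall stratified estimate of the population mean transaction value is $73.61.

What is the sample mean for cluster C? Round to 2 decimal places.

51.78

N = 17753 + 65895 + 73155 = 156803.
Overall total = μ·N = 73.61·156803 = 11542268.83.
Subtract the known strata: 17753·95.12 + 65895·92.05 = 7754300.11.
Remaining total for cluster C: 11542268.83 − 7754300.11 = 3787968.72.
Divide by its size: 3787968.72 / 73155 = 51.7800... → 51.78.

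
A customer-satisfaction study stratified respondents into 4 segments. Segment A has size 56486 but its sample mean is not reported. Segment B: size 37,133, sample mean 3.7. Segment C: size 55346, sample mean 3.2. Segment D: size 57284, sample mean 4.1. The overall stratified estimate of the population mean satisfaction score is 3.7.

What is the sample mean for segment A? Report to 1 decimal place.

3.8

Σ Nₕx̄ₕ = N·μ, so 56486·x̄_A = 206249·3.7 − (37133·3.7 + 55346·3.2 + 57284·4.1).
= 763121.3 − 549363.7 = 213757.6.
x̄_A = 213757.6 / 56486 = 3.784... → 3.8.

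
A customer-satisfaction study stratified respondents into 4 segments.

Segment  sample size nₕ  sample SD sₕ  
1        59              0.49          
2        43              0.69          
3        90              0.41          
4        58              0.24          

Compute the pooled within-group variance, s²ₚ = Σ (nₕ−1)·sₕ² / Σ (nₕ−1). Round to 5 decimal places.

Degrees of freedom: 58 + 42 + 89 + 57 = 246.
Σ(nₕ−1)sₕ² = 58·0.2401 + 42·0.4761 + 89·0.1681 + 57·0.0576 = 52.1661.
s²ₚ = 52.1661 / 246 = 0.2120573... → 0.21206.

0.21206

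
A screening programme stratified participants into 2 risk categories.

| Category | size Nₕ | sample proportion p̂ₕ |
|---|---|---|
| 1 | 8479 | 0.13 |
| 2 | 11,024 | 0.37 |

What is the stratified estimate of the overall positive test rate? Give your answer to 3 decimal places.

0.266

Wₕ = Nₕ/N with N = 19503: 0.4348, 0.5652.
p̂_st = 0.4348·0.13 + 0.5652·0.37 ≈ 0.26566... → 0.266.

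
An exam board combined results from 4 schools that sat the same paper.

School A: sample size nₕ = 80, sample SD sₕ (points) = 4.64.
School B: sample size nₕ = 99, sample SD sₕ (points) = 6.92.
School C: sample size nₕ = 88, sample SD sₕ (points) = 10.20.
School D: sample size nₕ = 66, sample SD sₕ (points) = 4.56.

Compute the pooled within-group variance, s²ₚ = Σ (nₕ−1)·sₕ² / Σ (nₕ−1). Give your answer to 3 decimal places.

51.054

A: (80−1)·4.64² = 79·21.5296 = 1700.8384
B: (99−1)·6.92² = 98·47.8864 = 4692.8672
C: (88−1)·10.20² = 87·104.04 = 9051.48
D: (66−1)·4.56² = 65·20.7936 = 1351.584
Numerator = 16796.7696; denominator = Σ(nₕ−1) = 329.
s²ₚ = 16796.7696/329 = 51.05401... → 51.054.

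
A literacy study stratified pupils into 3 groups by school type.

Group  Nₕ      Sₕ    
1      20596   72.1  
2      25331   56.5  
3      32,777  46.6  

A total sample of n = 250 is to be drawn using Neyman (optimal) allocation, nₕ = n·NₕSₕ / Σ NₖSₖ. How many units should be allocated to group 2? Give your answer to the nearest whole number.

81

1: NₕSₕ = 20596·72.1 = 1484971.6
2: NₕSₕ = 25331·56.5 = 1431201.5
3: NₕSₕ = 32777·46.6 = 1527408.2
Σ NₕSₕ = 4443581.3.
n_2 = 250·1431201.5/4443581.3 = 80.521... → 81.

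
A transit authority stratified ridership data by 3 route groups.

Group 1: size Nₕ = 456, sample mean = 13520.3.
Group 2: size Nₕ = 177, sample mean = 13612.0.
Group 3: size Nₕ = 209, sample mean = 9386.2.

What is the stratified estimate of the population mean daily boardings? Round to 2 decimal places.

N = 842; weights Wₕ = Nₕ/N = (0.5416, 0.2102, 0.2482).
x̄_st = Σ Wₕ·x̄ₕ = 0.5416·13520.3 + 0.2102·13612.0 + 0.2482·9386.2 ≈ 12513.4164...
→ 12513.42.

12513.42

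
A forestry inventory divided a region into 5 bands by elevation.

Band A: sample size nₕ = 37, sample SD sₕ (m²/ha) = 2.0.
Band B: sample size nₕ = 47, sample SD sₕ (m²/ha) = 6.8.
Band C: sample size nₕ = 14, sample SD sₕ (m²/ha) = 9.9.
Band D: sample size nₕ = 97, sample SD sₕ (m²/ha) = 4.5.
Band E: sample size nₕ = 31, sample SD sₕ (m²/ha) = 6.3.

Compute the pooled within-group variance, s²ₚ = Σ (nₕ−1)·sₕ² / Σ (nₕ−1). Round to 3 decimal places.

30.226

Degrees of freedom: 36 + 46 + 13 + 96 + 30 = 221.
Σ(nₕ−1)sₕ² = 36·4 + 46·46.24 + 13·98.01 + 96·20.25 + 30·39.69 = 6679.87.
s²ₚ = 6679.87 / 221 = 30.22566... → 30.226.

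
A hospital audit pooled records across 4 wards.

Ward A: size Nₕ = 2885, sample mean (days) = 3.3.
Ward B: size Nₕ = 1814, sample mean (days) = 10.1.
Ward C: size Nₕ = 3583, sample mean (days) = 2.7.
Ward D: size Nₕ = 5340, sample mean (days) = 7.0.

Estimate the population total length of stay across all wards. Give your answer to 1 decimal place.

74896.0

Population total = Σ Nₕ·x̄ₕ (each stratum's size times its mean).
2885·3.3 + 1814·10.1 + 3583·2.7 + 5340·7.0 = 9520.5 + 18321.4 + 9674.1 + 37380 = 74896.0.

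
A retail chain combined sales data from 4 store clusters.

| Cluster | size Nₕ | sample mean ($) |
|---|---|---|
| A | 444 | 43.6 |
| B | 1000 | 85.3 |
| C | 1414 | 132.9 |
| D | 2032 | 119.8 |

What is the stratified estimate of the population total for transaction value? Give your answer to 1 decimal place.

A: 444·43.6 = 19358.4
B: 1000·85.3 = 85300
C: 1414·132.9 = 187920.6
D: 2032·119.8 = 243433.6
τ̂ = Σ Nₕx̄ₕ = 536012.6.

536012.6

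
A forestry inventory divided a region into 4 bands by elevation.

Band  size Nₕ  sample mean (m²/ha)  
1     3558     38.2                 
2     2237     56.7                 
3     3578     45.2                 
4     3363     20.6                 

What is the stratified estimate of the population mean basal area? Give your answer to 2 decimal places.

N = 3558 + 2237 + 3578 + 3363 = 12736.
Weight each subgroup mean by Nₕ/N and sum.
Σ Nₕx̄ₕ = 3558·38.2 + 2237·56.7 + 3578·45.2 + 3363·20.6 = 135915.6 + 126837.9 + 161725.6 + 69277.8 = 493756.9.
Divide by N: 493756.9 / 12736 = 38.7686... → 38.77.

38.77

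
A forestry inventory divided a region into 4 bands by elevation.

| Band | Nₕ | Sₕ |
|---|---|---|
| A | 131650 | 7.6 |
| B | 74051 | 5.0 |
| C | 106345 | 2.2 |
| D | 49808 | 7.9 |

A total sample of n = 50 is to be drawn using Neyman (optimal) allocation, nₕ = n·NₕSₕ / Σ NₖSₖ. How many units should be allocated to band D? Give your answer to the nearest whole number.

10

A: NₕSₕ = 131650·7.6 = 1000540
B: NₕSₕ = 74051·5.0 = 370255
C: NₕSₕ = 106345·2.2 = 233959
D: NₕSₕ = 49808·7.9 = 393483.2
Σ NₕSₕ = 1998237.2.
n_D = 50·393483.2/1998237.2 = 9.846... → 10.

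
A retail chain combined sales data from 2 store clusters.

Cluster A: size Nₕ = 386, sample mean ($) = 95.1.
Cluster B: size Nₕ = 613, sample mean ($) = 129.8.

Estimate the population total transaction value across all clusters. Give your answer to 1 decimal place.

Estimate total by summing Nₕ·x̄ₕ over strata.
386·95.1 + 613·129.8 = 36708.6 + 79567.4 = 116276.0.

116276.0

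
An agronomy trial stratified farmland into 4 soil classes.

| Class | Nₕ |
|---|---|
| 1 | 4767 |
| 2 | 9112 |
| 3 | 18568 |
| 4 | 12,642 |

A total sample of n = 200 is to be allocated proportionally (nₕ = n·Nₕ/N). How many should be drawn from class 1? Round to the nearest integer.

21

Share of class 1 = 4767/45089 = 0.10572.
Allocate 200 × 0.10572 = 21.145... → 21.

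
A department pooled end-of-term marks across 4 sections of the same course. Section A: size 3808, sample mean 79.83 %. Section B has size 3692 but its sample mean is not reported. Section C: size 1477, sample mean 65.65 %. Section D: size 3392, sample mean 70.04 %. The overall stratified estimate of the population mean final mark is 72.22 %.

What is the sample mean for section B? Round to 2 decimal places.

69.00

Σ Nₕx̄ₕ = N·μ, so 3692·x̄_B = 12369·72.22 − (3808·79.83 + 1477·65.65 + 3392·70.04).
= 893289.18 − 638533.37 = 254755.81.
x̄_B = 254755.81 / 3692 = 69.0021... → 69.00.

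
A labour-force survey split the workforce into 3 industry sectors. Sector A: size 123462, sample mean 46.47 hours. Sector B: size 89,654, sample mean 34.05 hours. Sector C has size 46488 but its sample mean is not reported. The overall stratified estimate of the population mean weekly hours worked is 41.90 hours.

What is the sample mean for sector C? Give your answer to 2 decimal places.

N = 123462 + 89654 + 46488 = 259604.
Overall total = μ·N = 41.90·259604 = 10877407.6.
Subtract the known strata: 123462·46.47 + 89654·34.05 = 8789997.84.
Remaining total for sector C: 10877407.6 − 8789997.84 = 2087409.76.
Divide by its size: 2087409.76 / 46488 = 44.9021... → 44.90.

44.90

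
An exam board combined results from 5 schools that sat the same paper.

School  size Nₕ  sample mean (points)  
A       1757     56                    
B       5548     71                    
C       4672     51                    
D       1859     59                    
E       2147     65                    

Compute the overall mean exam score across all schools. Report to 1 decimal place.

61.3

x̄_st = (Σ Nₕx̄ₕ) / (Σ Nₕ) = (1757·56 + 5548·71 + 4672·51 + 1859·59 + 2147·65) / 15983
= 979808 / 15983 = 61.303... → 61.3.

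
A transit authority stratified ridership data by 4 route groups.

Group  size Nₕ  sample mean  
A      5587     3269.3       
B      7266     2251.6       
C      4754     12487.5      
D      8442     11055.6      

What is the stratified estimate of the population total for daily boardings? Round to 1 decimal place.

A: 5587·3269.3 = 18265579.1
B: 7266·2251.6 = 16360125.6
C: 4754·12487.5 = 59365575
D: 8442·11055.6 = 93331375.2
τ̂ = Σ Nₕx̄ₕ = 187322654.9.

187322654.9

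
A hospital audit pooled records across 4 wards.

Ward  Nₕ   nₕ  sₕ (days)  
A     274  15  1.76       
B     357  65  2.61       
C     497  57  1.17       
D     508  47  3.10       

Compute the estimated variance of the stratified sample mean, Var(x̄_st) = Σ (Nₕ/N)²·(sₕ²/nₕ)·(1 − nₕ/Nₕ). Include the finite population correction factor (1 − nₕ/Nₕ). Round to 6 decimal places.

N = 1636. Term for each stratum: Wₕ²sₕ²/nₕ·(1−nₕ/Nₕ).
Var(x̄_st) = 0.005475425 + 0.004081804 + 0.001962182 + 0.017890545 = 0.029409956 → 0.029410.

0.029410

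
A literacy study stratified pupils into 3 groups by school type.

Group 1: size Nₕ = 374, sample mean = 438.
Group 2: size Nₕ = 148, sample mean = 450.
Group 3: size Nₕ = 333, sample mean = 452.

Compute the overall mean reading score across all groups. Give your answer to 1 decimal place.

445.5

x̄_st = (Σ Nₕx̄ₕ) / (Σ Nₕ) = (374·438 + 148·450 + 333·452) / 855
= 380928 / 855 = 445.530... → 445.5.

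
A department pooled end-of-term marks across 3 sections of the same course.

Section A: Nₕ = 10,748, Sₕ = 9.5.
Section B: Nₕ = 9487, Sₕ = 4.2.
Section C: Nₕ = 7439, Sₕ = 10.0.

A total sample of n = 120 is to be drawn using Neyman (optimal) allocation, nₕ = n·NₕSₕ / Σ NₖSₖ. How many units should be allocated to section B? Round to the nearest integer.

Σ NₕSₕ = 10748·9.5 + 9487·4.2 + 7439·10.0 = 216341.4.
Share for B: 39845.4/216341.4 = 0.18418.
n_B = 120 × 0.18418 = 22.101... → 22.

22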